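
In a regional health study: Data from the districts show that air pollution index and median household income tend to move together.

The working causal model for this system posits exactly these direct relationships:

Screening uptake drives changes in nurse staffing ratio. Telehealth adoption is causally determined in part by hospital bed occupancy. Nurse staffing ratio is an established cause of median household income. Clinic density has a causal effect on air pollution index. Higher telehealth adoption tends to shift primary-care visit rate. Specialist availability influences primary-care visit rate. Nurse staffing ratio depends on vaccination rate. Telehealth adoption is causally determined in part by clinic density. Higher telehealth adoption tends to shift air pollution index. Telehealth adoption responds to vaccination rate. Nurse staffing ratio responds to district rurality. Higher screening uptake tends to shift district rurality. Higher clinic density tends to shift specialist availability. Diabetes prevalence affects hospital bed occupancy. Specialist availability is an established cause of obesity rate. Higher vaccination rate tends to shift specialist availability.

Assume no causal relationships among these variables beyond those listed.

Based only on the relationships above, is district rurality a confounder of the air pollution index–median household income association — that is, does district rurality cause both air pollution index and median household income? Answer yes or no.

no

District rurality has no stated causal path to air pollution index. A confounder must cause both variables, so district rurality does not qualify.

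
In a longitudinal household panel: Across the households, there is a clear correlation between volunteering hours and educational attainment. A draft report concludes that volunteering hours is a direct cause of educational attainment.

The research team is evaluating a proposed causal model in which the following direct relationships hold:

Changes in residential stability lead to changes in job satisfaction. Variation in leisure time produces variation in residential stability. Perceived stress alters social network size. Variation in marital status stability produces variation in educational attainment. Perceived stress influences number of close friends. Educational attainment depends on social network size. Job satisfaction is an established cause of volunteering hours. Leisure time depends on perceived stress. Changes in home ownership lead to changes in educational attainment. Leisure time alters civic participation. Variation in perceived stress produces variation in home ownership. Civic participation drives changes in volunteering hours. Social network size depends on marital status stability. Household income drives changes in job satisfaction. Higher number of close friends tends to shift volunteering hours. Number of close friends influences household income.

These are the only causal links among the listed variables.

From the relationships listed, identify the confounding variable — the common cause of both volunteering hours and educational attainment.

perceived stress

Perceived stress has a causal path to volunteering hours (perceived stress → number of close friends → volunteering hours) and a separate causal path to educational attainment (perceived stress → social network size → educational attainment), so it is a common cause of both.
No stated relationship gives volunteering hours a causal route to educational attainment, so the correlation is explained by the shared upstream cause rather than a direct effect.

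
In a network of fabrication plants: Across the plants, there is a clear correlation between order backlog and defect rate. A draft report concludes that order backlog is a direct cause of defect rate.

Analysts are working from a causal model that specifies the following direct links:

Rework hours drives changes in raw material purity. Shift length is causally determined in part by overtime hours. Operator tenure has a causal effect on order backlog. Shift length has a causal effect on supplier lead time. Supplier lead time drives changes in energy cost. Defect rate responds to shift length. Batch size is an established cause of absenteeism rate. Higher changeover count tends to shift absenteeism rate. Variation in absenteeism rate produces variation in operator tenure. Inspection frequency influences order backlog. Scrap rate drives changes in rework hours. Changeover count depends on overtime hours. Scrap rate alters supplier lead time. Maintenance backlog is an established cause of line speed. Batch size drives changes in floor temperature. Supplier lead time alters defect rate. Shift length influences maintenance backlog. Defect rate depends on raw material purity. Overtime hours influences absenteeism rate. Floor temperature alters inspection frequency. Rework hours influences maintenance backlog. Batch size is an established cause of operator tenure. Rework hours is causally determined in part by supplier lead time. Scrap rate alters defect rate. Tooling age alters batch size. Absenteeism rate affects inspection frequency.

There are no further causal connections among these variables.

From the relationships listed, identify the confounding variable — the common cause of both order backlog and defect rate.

Overtime hours has a causal path to order backlog (overtime hours → absenteeism rate → operator tenure → order backlog) and a separate causal path to defect rate (overtime hours → shift length → defect rate), so it is a common cause of both.
No stated relationship gives order backlog a causal route to defect rate, so the correlation is explained by the shared upstream cause rather than a direct effect.

overtime hours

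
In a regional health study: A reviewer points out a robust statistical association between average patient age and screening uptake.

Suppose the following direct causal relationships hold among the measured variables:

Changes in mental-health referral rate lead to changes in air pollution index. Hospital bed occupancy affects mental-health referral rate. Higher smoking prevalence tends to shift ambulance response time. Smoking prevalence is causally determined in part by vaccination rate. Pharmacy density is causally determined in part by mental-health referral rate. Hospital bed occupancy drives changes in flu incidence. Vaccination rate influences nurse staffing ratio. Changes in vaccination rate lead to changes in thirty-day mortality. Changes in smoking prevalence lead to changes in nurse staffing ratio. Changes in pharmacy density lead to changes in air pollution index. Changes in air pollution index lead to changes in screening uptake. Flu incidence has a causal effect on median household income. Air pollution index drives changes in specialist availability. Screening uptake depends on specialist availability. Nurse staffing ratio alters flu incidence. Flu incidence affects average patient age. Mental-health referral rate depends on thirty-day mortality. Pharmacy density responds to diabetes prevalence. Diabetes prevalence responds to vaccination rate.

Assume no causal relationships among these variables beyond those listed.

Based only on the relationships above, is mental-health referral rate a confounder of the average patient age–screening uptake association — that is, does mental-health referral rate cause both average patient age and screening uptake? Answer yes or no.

no

Mental-health referral rate has no stated causal path to average patient age. A confounder must cause both variables, so mental-health referral rate does not qualify.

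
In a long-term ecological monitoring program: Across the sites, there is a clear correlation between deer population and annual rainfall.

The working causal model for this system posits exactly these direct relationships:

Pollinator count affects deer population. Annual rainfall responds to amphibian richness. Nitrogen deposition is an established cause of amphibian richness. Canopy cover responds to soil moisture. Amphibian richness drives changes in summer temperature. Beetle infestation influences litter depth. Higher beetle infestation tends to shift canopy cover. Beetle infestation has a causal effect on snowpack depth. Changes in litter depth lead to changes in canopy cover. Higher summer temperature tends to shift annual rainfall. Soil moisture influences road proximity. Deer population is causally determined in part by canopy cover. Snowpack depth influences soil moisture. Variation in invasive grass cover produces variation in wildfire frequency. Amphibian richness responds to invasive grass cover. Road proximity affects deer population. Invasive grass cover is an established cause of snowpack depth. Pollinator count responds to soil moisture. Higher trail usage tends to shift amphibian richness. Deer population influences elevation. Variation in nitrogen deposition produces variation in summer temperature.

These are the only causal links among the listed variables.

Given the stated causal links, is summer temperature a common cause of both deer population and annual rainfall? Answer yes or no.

Summer temperature has no stated causal path to deer population. A confounder must cause both variables, so summer temperature does not qualify.

no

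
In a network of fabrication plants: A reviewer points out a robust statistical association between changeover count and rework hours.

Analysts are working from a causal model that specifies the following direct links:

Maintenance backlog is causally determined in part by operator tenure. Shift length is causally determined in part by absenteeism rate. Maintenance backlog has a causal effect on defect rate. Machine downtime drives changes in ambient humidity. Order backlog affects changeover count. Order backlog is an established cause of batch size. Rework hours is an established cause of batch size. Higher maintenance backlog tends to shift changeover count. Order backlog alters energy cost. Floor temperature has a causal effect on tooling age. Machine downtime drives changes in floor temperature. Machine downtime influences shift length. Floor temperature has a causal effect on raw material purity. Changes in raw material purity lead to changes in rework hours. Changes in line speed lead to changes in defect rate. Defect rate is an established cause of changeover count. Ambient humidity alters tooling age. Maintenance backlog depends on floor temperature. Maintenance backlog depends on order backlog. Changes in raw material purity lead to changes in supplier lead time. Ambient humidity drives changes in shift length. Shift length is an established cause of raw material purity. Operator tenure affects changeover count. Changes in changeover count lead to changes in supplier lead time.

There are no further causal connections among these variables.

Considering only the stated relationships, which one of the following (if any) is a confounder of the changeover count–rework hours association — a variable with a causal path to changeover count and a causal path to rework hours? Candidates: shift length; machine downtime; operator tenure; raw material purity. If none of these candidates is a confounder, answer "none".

Machine downtime causes changeover count (machine downtime → floor temperature → maintenance backlog → changeover count) and also causes rework hours (machine downtime → floor temperature → raw material purity → rework hours); it is a common cause of both.
Each of the other candidates lacks a causal path to at least one of changeover count and rework hours, so they do not confound the relationship.

machine downtime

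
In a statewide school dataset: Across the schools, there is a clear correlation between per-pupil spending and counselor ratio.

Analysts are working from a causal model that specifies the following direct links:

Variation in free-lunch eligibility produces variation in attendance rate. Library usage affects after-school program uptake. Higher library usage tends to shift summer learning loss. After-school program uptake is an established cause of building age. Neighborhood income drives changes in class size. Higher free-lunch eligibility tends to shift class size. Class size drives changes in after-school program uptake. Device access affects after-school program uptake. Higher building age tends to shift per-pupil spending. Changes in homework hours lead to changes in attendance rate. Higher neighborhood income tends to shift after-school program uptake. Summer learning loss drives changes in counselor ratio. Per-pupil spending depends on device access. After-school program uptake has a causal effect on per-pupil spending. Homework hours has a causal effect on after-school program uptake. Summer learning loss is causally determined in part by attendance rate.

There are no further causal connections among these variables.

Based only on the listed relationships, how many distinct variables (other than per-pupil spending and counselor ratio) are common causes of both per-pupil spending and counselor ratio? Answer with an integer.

The common causes are: free-lunch eligibility (to per-pupil spending via free-lunch eligibility → class size → after-school program uptake → per-pupil spending; to counselor ratio via free-lunch eligibility → attendance rate → summer learning loss → counselor ratio); homework hours (to per-pupil spending via homework hours → after-school program uptake → per-pupil spending; to counselor ratio via homework hours → attendance rate → summer learning loss → counselor ratio); library usage (to per-pupil spending via library usage → after-school program uptake → per-pupil spending; to counselor ratio via library usage → summer learning loss → counselor ratio).
Every other variable lacks a causal path to at least one of per-pupil spending and counselor ratio.

3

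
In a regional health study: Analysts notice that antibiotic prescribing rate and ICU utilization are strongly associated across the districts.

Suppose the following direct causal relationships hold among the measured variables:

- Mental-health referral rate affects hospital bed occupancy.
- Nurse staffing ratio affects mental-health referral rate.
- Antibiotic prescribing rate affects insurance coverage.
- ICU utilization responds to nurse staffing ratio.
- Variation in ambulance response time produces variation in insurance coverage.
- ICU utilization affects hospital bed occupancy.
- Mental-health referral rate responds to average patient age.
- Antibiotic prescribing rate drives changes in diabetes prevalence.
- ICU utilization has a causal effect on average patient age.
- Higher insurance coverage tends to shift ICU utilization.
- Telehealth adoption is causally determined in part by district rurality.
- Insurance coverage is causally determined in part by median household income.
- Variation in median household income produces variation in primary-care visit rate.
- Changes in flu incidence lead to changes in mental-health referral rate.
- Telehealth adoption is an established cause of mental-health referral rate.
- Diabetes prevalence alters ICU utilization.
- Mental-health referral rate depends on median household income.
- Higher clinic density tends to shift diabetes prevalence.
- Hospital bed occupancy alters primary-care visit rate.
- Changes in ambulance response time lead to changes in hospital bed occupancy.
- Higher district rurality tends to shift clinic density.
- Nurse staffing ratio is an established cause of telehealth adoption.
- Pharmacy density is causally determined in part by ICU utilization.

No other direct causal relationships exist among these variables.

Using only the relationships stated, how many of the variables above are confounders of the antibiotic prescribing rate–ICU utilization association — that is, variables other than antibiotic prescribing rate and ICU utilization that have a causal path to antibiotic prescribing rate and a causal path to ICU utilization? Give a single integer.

0

No listed variable has a causal path to both antibiotic prescribing rate and ICU utilization, so there are no common causes.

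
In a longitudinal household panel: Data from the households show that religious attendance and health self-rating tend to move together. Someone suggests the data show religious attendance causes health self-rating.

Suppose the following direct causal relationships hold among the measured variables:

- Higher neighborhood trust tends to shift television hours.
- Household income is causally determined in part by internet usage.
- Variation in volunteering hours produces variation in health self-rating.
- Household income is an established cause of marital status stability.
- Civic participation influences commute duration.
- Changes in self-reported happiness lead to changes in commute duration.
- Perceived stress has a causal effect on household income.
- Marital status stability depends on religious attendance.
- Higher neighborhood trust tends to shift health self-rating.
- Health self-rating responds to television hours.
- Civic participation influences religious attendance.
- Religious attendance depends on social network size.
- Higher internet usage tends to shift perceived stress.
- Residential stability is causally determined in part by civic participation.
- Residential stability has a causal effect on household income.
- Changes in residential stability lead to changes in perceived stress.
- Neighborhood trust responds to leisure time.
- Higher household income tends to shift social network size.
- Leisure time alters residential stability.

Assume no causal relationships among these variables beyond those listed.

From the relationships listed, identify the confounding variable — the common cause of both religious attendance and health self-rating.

leisure time

Leisure time has a causal path to religious attendance (leisure time → residential stability → household income → social network size → religious attendance) and a separate causal path to health self-rating (leisure time → neighborhood trust → health self-rating), so it is a common cause of both.
No stated relationship gives religious attendance a causal route to health self-rating, so the correlation is explained by the shared upstream cause rather than a direct effect.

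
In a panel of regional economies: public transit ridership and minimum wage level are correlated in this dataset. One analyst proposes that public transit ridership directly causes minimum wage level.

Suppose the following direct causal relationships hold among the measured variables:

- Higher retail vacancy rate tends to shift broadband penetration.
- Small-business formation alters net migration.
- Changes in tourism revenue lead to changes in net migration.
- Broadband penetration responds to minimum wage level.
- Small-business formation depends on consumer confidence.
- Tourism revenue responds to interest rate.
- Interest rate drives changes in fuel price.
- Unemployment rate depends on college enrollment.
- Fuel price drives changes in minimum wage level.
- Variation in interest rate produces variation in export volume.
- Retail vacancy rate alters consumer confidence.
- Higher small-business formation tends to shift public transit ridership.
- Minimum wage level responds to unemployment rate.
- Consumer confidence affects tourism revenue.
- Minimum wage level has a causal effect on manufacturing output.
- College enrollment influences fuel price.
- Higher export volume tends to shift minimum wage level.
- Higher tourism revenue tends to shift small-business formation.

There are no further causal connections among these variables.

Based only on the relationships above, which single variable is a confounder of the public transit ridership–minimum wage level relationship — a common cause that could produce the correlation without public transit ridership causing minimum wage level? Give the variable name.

interest rate

Interest rate has a causal path to public transit ridership (interest rate → tourism revenue → small-business formation → public transit ridership) and a separate causal path to minimum wage level (interest rate → fuel price → minimum wage level), so it is a common cause of both.
No stated relationship gives public transit ridership a causal route to minimum wage level, so the correlation is explained by the shared upstream cause rather than a direct effect.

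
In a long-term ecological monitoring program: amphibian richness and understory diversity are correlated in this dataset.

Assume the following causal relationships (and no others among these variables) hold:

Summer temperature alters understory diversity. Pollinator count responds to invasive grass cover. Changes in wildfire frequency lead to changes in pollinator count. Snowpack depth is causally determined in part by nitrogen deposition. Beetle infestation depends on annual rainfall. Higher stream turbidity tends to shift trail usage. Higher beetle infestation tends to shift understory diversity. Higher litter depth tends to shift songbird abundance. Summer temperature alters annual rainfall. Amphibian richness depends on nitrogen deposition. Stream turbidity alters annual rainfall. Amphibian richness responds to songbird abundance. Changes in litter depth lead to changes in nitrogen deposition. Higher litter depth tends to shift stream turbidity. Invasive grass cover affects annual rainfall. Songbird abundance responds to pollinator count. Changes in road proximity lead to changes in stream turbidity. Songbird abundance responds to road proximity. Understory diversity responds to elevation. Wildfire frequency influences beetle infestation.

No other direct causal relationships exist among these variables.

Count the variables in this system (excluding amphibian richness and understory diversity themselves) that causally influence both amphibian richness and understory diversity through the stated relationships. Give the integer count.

The common causes are: invasive grass cover (to amphibian richness via invasive grass cover → pollinator count → songbird abundance → amphibian richness; to understory diversity via invasive grass cover → annual rainfall → beetle infestation → understory diversity); litter depth (to amphibian richness via litter depth → nitrogen deposition → amphibian richness; to understory diversity via litter depth → stream turbidity → annual rainfall → beetle infestation → understory diversity); road proximity (to amphibian richness via road proximity → songbird abundance → amphibian richness; to understory diversity via road proximity → stream turbidity → annual rainfall → beetle infestation → understory diversity); wildfire frequency (to amphibian richness via wildfire frequency → pollinator count → songbird abundance → amphibian richness; to understory diversity via wildfire frequency → beetle infestation → understory diversity).
Every other variable lacks a causal path to at least one of amphibian richness and understory diversity.

4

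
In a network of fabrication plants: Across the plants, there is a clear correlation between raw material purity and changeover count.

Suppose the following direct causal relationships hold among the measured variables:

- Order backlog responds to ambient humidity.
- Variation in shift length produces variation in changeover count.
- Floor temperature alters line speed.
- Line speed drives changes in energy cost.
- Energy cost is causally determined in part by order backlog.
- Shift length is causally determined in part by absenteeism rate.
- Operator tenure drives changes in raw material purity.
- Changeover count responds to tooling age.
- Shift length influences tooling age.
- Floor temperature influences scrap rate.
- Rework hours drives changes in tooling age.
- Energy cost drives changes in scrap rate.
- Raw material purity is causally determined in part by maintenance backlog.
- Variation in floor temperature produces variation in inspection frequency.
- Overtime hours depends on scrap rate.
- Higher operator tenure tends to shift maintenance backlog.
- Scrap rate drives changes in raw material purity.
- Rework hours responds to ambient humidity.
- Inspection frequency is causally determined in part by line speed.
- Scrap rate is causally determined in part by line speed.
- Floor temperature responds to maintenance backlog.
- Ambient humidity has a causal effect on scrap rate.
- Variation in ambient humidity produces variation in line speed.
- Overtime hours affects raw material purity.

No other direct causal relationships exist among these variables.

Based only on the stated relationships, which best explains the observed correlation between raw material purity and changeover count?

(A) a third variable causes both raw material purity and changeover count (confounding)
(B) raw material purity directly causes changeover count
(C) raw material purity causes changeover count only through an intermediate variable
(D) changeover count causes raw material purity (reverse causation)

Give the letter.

Ambient humidity causes raw material purity (ambient humidity → scrap rate → raw material purity) and changeover count (ambient humidity → rework hours → tooling age → changeover count) — a common cause creating the correlation.
There is no stated path from raw material purity to changeover count or from changeover count to raw material purity, so neither direct nor reverse causation applies.

A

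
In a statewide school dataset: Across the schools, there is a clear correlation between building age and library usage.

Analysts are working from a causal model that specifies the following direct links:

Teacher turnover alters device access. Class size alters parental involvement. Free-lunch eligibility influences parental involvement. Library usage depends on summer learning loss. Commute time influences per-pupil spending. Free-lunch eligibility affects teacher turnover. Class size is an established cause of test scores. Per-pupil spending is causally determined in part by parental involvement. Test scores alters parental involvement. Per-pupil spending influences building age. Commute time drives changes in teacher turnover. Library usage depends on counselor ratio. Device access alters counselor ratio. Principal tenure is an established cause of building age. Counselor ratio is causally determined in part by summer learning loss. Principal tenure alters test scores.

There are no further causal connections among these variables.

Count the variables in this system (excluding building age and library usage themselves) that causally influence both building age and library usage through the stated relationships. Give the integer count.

The common causes are: commute time (to building age via commute time → per-pupil spending → building age; to library usage via commute time → teacher turnover → device access → counselor ratio → library usage); free-lunch eligibility (to building age via free-lunch eligibility → parental involvement → per-pupil spending → building age; to library usage via free-lunch eligibility → teacher turnover → device access → counselor ratio → library usage).
Every other variable lacks a causal path to at least one of building age and library usage.

2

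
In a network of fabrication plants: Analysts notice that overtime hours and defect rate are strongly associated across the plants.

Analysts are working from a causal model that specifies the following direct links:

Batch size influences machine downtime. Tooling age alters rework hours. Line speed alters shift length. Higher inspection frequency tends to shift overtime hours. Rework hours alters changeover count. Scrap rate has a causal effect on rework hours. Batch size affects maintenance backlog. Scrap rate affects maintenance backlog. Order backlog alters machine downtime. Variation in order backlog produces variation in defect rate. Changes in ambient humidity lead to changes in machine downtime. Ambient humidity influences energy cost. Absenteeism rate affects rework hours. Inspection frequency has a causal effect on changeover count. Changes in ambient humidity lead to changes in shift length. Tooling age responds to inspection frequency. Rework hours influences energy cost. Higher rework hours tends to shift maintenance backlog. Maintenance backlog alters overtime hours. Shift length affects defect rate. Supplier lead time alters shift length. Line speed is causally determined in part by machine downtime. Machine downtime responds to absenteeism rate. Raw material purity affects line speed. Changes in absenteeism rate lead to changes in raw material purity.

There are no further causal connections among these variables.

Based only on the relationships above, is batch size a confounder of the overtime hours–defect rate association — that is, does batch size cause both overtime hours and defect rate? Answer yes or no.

yes

Batch size has a causal path to overtime hours (batch size → maintenance backlog → overtime hours) and to defect rate (batch size → machine downtime → line speed → shift length → defect rate), so it is a common cause of both — a confounder.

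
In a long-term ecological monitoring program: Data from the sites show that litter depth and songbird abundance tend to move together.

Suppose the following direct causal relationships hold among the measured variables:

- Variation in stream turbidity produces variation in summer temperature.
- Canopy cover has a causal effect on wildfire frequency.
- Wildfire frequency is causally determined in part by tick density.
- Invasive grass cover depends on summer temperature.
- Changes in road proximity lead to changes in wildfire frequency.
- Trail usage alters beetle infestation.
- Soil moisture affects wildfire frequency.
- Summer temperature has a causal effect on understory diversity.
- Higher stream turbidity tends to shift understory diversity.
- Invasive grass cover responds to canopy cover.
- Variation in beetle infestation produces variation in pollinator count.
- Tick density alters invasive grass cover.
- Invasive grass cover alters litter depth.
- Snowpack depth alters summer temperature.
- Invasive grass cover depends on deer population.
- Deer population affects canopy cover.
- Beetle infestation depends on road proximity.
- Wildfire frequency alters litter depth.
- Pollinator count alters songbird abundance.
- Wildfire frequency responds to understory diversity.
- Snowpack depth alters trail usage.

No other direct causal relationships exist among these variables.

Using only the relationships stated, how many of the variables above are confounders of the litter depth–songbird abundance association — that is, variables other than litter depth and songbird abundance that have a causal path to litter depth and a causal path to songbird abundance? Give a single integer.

2

The common causes are: road proximity (to litter depth via road proximity → wildfire frequency → litter depth; to songbird abundance via road proximity → beetle infestation → pollinator count → songbird abundance); snowpack depth (to litter depth via snowpack depth → summer temperature → invasive grass cover → litter depth; to songbird abundance via snowpack depth → trail usage → beetle infestation → pollinator count → songbird abundance).
Every other variable lacks a causal path to at least one of litter depth and songbird abundance.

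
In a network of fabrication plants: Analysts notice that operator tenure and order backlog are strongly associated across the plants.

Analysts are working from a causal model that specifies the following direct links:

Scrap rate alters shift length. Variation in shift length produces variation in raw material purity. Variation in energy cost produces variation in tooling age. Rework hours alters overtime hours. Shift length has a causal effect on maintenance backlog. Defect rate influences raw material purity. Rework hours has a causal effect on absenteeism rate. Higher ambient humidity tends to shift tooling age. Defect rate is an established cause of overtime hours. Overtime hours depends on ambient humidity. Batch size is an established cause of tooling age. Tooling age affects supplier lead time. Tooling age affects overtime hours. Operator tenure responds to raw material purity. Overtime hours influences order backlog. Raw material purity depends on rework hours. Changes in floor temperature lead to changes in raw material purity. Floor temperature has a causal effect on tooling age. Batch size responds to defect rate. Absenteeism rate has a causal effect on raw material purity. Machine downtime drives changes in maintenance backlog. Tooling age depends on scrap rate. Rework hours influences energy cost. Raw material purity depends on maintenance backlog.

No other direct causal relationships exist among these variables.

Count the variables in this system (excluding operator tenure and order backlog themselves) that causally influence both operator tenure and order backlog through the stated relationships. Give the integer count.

The common causes are: defect rate (to operator tenure via defect rate → raw material purity → operator tenure; to order backlog via defect rate → overtime hours → order backlog); floor temperature (to operator tenure via floor temperature → raw material purity → operator tenure; to order backlog via floor temperature → tooling age → overtime hours → order backlog); rework hours (to operator tenure via rework hours → raw material purity → operator tenure; to order backlog via rework hours → overtime hours → order backlog); scrap rate (to operator tenure via scrap rate → shift length → raw material purity → operator tenure; to order backlog via scrap rate → tooling age → overtime hours → order backlog).
Every other variable lacks a causal path to at least one of operator tenure and order backlog.

4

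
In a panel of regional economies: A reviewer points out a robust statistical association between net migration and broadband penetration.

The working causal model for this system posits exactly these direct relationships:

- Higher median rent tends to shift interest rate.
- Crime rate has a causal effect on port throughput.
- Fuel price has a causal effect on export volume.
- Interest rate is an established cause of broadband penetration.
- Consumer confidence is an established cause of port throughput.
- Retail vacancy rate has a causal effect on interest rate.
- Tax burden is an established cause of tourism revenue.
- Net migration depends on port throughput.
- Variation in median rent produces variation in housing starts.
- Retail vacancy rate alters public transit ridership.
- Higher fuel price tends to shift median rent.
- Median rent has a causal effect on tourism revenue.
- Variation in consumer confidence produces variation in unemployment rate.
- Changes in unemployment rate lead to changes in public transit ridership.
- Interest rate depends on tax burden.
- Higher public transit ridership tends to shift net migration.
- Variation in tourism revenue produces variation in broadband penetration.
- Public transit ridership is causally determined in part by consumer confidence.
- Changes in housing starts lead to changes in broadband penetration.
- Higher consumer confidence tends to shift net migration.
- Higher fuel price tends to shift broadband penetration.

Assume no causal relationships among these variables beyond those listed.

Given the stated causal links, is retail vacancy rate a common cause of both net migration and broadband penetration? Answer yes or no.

Retail vacancy rate has a causal path to net migration (retail vacancy rate → public transit ridership → net migration) and to broadband penetration (retail vacancy rate → interest rate → broadband penetration), so it is a common cause of both — a confounder.

yes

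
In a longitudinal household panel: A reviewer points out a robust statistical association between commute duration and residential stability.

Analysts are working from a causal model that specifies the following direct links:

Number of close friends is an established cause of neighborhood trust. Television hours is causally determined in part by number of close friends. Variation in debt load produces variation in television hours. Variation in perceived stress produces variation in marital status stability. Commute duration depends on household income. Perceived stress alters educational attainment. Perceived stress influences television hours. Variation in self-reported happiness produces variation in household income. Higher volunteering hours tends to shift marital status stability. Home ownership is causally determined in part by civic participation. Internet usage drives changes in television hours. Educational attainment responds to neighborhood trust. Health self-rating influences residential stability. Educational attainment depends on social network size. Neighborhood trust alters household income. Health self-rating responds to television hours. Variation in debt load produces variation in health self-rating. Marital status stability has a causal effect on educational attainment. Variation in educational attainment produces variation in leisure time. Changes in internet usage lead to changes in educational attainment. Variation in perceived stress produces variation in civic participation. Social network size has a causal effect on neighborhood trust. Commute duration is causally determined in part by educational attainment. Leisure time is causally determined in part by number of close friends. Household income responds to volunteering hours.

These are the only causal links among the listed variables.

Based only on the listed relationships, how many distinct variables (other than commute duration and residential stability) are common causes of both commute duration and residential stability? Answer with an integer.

3

The common causes are: internet usage (to commute duration via internet usage → educational attainment → commute duration; to residential stability via internet usage → television hours → health self-rating → residential stability); number of close friends (to commute duration via number of close friends → neighborhood trust → educational attainment → commute duration; to residential stability via number of close friends → television hours → health self-rating → residential stability); perceived stress (to commute duration via perceived stress → educational attainment → commute duration; to residential stability via perceived stress → television hours → health self-rating → residential stability).
Every other variable lacks a causal path to at least one of commute duration and residential stability.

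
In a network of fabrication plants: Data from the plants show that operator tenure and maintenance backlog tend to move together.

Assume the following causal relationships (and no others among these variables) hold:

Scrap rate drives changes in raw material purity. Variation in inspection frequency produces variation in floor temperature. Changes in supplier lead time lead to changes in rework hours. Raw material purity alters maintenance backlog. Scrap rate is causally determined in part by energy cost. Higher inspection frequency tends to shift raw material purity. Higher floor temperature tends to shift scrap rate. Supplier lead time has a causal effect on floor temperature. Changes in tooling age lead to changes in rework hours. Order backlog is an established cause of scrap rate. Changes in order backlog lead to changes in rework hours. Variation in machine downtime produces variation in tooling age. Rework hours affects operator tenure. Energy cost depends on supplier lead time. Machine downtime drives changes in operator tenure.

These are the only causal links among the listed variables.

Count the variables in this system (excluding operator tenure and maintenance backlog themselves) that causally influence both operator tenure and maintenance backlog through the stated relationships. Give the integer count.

2

The common causes are: order backlog (to operator tenure via order backlog → rework hours → operator tenure; to maintenance backlog via order backlog → scrap rate → raw material purity → maintenance backlog); supplier lead time (to operator tenure via supplier lead time → rework hours → operator tenure; to maintenance backlog via supplier lead time → floor temperature → scrap rate → raw material purity → maintenance backlog).
Every other variable lacks a causal path to at least one of operator tenure and maintenance backlog.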